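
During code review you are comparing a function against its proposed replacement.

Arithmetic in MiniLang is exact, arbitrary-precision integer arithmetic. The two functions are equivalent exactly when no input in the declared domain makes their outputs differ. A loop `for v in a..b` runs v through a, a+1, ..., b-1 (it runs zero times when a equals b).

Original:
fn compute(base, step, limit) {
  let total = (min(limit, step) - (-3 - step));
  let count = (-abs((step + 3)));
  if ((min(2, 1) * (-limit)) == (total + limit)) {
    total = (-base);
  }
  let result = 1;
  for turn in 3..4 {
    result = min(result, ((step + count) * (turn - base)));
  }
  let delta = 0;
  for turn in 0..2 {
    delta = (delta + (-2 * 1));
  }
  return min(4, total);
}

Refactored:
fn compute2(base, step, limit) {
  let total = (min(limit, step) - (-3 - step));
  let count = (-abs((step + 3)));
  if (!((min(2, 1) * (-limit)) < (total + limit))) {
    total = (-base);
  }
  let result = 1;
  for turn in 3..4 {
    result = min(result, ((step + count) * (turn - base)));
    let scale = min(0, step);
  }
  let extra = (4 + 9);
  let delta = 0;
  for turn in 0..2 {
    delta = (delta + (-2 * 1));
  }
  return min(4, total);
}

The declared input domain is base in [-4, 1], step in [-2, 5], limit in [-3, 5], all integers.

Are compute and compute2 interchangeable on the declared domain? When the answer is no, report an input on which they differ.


There is a counterexample at base=-4, step=-2, limit=-3: -2 on one side, 4 on the other.
compute: total = -2; count = -1; ((min(2, 1) * (-limit)) == (total + limit)) -> false; result = 1; [turn=3]; result = -21; delta = 0; [turn=0]; delta = -2; [turn=1]; delta = -4; return -2
compute2: total = -2; count = -1; (!((min(2, 1) * (-limit)) < (total + limit))) -> true; total = 4; result = 1; [turn=3]; result = -21; scale = -2; extra = 13; delta = 0; [turn=0]; delta = -2; [turn=1]; delta = -4; return 4
verdict: not equivalent; witness: base=-4, step=-2, limit=-3


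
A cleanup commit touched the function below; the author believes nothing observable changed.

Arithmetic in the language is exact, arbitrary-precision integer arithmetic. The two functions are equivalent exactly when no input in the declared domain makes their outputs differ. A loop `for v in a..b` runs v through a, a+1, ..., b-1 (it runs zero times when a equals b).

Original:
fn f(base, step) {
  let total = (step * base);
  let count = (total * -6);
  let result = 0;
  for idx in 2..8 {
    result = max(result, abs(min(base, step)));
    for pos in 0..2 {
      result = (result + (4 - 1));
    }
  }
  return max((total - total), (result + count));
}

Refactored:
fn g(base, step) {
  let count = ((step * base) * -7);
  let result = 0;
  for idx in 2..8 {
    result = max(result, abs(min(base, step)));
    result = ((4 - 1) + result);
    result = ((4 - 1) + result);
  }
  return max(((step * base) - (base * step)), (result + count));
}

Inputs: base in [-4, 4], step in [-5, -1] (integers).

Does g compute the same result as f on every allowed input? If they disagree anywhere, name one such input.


Take base=-4, step=-1.
f: total becomes 4; next count becomes -24; next result becomes 0; next at idx=2:; next result becomes 4; next at pos=0:; next result becomes 7; next at pos=1:; next result becomes 10; next at idx=3:; next result becomes 10; next at pos=0:; next result becomes 13; next at pos=1:; next result becomes 16; next at idx=4:; next result becomes 16; next at pos=0:; next result becomes 19; next at pos=1:; next result becomes 22; next at idx=5:; next result becomes 22; next at pos=0:; next result becomes 25; next at pos=1:; next result becomes 28; next at idx=6:; next result becomes 28; next at pos=0:; next result becomes 31; next at pos=1:; next result becomes 34; next at idx=7:; next result becomes 34; next at pos=0:; next result becomes 37; next at pos=1:; next result becomes 40; next final value 16
g: count becomes -28; next result becomes 0; next at idx=2:; next result becomes 4; next result becomes 7; next result becomes 10; next at idx=3:; next result becomes 10; next result becomes 13; next result becomes 16; next at idx=4:; next result becomes 16; next result becomes 19; next result becomes 22; next at idx=5:; next result becomes 22; next result becomes 25; next result becomes 28; next at idx=6:; next result becomes 28; next result becomes 31; next result becomes 34; next at idx=7:; next result becomes 34; next result becomes 37; next result becomes 40; next final value 12
16 and 12 differ, so these are not the same function on this domain.
verdict: not equivalent; witness: base=-4, step=-1


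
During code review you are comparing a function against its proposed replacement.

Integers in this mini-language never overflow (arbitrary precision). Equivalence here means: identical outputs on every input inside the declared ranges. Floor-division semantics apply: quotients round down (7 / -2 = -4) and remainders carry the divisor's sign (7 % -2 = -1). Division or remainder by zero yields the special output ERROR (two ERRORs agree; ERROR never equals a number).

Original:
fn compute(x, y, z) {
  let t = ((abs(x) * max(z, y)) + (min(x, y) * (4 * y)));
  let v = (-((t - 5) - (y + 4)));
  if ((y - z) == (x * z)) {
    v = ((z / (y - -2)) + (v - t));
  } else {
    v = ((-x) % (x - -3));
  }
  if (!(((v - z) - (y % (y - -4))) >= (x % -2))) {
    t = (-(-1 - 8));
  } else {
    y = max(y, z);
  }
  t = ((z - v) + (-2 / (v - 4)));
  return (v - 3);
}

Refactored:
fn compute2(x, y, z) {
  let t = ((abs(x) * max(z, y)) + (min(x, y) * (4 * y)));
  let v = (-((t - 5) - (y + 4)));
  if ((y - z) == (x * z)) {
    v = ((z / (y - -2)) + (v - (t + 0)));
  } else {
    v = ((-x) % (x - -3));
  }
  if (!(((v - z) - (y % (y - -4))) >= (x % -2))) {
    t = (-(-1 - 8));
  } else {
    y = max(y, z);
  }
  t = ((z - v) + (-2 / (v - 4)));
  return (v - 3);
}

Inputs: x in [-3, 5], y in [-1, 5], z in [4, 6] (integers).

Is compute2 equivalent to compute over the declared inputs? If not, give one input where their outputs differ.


Changes here: constant usage differs; and arithmetic usage differs; the full 189-point sweep finds no disagreement.
verdict: equivalent


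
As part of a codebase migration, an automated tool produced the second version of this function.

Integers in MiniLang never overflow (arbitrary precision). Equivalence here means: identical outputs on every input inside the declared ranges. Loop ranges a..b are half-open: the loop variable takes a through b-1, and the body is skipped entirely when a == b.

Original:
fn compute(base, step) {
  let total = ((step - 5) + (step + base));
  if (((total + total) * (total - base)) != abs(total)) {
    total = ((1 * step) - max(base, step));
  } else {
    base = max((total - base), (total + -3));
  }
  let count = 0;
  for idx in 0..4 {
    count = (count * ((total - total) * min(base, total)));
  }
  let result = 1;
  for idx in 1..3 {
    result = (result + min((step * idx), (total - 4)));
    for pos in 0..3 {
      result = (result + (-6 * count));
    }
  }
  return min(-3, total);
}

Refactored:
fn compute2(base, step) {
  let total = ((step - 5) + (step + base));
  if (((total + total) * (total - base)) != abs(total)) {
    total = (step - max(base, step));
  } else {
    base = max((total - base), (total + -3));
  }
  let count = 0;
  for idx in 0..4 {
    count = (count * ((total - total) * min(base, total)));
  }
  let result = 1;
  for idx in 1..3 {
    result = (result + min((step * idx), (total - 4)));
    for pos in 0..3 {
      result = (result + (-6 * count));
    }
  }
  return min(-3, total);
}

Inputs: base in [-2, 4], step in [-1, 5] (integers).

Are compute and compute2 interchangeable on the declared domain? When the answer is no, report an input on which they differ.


The two versions differ — the changes include arithmetic usage differs; constant usage differs.
Spot check at base=4, step=0 — compute: total=-1, then (((total + total) * (total - base)) != abs(total)) is true, then total=-4, then count=0, then (idx=0), then count=0, then (idx=1), then count=0, then (idx=2), then count=0, then (idx=3), then count=0, then result=1, then (idx=1), then result=-7, then (pos=0), then result=-7, then (pos=1), then result=-7, then (pos=2), then result=-7, then (idx=2), then result=-15, then (pos=0), then result=-15, then (pos=1), then result=-15, then (pos=2), then result=-15, then returns -4. compute2: total=-1, then (((total + total) * (total - base)) != abs(total)) is true, then total=-4, then count=0, then (idx=0), then count=0, then (idx=1), then count=0, then (idx=2), then count=0, then (idx=3), then count=0, then result=1, then (idx=1), then result=-7, then (pos=0), then result=-7, then (pos=1), then result=-7, then (pos=2), then result=-7, then (idx=2), then result=-15, then (pos=0), then result=-15, then (pos=1), then result=-15, then (pos=2), then result=-15, then returns -4. Both give -4.
Every one of the 49 inputs gives matching results.
verdict: equivalent


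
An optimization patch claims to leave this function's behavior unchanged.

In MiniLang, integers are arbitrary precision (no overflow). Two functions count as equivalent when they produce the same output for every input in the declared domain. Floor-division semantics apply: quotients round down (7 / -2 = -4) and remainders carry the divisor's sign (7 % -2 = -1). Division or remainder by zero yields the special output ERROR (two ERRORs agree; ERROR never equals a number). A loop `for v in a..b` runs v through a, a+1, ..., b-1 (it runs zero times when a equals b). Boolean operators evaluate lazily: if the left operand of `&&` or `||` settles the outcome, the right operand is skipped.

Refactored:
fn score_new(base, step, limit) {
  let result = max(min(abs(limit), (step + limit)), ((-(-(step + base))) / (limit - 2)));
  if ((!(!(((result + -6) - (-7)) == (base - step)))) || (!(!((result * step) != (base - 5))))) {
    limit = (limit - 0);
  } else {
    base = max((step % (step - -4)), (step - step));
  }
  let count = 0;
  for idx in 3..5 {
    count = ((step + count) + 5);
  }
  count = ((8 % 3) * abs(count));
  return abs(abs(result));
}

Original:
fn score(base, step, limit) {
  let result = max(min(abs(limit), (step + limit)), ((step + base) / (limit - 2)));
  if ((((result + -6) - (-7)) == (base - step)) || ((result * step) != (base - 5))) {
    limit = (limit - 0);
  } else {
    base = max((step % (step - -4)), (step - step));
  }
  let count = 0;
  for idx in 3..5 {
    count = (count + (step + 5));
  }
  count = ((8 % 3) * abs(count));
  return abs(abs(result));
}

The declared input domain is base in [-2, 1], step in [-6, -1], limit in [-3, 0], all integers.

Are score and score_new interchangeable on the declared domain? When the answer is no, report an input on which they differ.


This is a faithful refactor — boolean connective usage differs, but the computed results match everywhere.
One worked example (base=1, step=-4, limit=-1) — score: result = 1; ((((result + -6) - (-7)) == (base - step)) || ((result * step) != (base - 5))) -> false; division by zero -> ERROR; score_new: result = 1; ((!(!(((result + -6) - (-7)) == (base - step)))) || (!(!((result * step) != (base - 5))))) -> false; division by zero -> ERROR; agreement on ERROR.
Sweeping the whole domain (96 inputs) finds no disagreement.
verdict: equivalent


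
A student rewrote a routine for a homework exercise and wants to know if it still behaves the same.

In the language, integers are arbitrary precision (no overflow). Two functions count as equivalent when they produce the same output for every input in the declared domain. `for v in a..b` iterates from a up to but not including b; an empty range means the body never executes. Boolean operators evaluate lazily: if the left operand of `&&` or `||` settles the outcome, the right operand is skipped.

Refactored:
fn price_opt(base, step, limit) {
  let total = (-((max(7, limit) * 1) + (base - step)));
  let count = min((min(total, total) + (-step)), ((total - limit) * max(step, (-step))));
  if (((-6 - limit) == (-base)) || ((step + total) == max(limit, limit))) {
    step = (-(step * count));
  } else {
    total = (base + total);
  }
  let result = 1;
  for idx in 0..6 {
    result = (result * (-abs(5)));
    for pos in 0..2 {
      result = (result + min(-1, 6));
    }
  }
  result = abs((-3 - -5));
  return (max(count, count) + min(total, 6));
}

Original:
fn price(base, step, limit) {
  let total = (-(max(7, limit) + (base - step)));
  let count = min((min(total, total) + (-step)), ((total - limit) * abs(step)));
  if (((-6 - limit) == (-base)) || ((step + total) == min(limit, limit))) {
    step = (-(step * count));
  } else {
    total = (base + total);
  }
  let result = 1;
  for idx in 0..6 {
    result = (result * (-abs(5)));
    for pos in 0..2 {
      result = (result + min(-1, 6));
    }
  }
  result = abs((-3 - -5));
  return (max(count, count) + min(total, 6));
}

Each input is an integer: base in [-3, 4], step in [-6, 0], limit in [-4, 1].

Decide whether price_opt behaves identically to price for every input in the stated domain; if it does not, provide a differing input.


Although `min(limit, limit)` became `max(limit, limit)`, no input in the stated domain can expose it.
Spot check at base=1, step=-1, limit=-3 — price: total = -9; count = -8; (((-6 - limit) == (-base)) || ((step + total) == min(limit, limit))) -> false; total = -8; result = 1; [idx=0]; result = -5; [pos=0]; result = -6; [pos=1]; result = -7; [idx=1]; result = 35; [pos=0]; result = 34; [pos=1]; result = 33; [idx=2]; result = -165; [pos=0]; result = -166; [pos=1]; result = -167; [idx=3]; result = 835; [pos=0]; result = 834; [pos=1]; result = 833; [idx=4]; result = -4165; [pos=0]; result = -4166; [pos=1]; result = -4167; [idx=5]; result = 20835; [pos=0]; result = 20834; [pos=1]; result = 20833; result = 2; return -16. price_opt: total = -9; count = -8; (((-6 - limit) == (-base)) || ((step + total) == max(limit, limit))) -> false; total = -8; result = 1; [idx=0]; result = -5; [pos=0]; result = -6; [pos=1]; result = -7; [idx=1]; result = 35; [pos=0]; result = 34; [pos=1]; result = 33; [idx=2]; result = -165; [pos=0]; result = -166; [pos=1]; result = -167; [idx=3]; result = 835; [pos=0]; result = 834; [pos=1]; result = 833; [idx=4]; result = -4165; [pos=0]; result = -4166; [pos=1]; result = -4167; [idx=5]; result = 20835; [pos=0]; result = 20834; [pos=1]; result = 20833; result = 2; return -16. Both give -16.
Across all 336 domain points the two functions coincide.
verdict: equivalent


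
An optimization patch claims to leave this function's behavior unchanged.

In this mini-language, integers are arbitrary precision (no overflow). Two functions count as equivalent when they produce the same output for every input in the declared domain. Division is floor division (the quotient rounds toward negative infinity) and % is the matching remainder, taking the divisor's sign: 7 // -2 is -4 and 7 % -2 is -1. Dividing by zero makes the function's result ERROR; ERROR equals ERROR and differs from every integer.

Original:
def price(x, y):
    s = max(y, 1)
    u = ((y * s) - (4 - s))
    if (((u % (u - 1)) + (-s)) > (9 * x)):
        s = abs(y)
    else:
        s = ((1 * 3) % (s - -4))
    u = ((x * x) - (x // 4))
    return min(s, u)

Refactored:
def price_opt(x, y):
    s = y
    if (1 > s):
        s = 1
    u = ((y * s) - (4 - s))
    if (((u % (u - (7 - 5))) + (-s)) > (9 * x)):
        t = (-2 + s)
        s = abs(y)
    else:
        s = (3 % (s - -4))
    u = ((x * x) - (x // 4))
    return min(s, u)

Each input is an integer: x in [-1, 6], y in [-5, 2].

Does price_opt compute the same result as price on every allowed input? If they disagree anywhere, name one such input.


These are not equivalent — on x=-1, y=2 the outputs split (2 vs ERROR).
price: s becomes 2; next u becomes 2; next (((u % (u - 1)) + (-s)) > (9 * x)) evaluates to true; next s becomes 2; next u becomes 2; next final value 2
price_opt: s becomes 2; next (1 > s) evaluates to false; next u becomes 2; next hits division by zero so the output is ERROR
verdict: not equivalent; witness: x=-1, y=2


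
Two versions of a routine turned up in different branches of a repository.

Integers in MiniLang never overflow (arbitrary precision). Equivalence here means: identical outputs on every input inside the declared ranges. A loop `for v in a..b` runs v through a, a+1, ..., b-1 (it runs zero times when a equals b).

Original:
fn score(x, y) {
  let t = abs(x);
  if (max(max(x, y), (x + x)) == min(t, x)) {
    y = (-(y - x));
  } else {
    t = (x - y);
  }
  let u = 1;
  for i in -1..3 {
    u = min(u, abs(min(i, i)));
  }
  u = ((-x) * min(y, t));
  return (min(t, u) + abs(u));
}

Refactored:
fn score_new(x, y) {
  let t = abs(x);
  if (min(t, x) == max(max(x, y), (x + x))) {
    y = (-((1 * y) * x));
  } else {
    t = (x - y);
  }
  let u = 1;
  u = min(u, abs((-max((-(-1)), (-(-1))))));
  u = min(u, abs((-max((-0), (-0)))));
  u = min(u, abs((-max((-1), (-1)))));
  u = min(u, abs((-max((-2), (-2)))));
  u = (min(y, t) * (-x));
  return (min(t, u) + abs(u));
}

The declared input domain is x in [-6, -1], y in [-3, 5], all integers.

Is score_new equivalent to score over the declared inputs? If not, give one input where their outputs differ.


There is a counterexample at x=-2, y=-3: 4 on one side, 0 on the other.
score: t = 2; (max(max(x, y), (x + x)) == min(t, x)) -> true; y = 1; u = 1; [i=-1]; u = 1; [i=0]; u = 0; [i=1]; u = 0; [i=2]; u = 0; u = 2; return 4
score_new: t = 2; (min(t, x) == max(max(x, y), (x + x))) -> true; y = -6; u = 1; u = 1; u = 0; u = 0; u = 0; u = -12; return 0
verdict: not equivalent; witness: x=-2, y=-3


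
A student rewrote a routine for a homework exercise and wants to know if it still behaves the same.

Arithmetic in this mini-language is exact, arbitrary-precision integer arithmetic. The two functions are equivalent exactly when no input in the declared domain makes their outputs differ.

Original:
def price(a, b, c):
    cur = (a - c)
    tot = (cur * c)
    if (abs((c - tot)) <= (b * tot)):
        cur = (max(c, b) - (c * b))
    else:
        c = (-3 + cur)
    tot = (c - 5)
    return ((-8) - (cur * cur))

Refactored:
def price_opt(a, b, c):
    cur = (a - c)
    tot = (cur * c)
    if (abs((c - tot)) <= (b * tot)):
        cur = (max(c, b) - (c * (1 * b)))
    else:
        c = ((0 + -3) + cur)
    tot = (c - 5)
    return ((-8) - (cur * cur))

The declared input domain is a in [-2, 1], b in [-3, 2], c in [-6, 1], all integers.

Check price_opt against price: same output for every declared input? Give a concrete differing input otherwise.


Differences: constant usage differs; arithmetic usage differs — yet all 192 inputs agree.
verdict: equivalent


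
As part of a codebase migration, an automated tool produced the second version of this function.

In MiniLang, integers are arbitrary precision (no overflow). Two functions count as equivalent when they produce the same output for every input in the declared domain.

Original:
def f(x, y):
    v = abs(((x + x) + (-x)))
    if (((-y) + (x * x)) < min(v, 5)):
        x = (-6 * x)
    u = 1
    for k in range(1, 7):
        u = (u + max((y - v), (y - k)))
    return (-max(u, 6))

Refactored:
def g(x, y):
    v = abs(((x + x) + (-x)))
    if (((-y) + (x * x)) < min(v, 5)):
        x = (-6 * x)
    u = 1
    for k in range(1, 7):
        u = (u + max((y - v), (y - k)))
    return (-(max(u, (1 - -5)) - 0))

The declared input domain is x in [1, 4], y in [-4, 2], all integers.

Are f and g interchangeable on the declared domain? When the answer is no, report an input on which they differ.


Although constant usage differs, and arithmetic usage differs, 28/28 inputs agree.
verdict: equivalent


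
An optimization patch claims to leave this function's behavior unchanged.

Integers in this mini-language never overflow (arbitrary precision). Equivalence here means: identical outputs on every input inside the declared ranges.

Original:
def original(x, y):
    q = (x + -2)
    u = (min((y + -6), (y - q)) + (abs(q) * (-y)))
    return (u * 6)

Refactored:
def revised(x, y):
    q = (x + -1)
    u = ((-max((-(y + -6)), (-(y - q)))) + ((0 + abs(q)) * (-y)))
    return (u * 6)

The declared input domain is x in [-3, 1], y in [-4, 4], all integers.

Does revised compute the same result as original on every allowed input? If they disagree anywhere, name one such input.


The rewrite breaks on x=-3, y=-4, where the results are 60 and 36.
original: q := -5 | u := 10 | result 60
revised: q := -4 | u := 6 | result 36
verdict: not equivalent; witness: x=-3, y=-4


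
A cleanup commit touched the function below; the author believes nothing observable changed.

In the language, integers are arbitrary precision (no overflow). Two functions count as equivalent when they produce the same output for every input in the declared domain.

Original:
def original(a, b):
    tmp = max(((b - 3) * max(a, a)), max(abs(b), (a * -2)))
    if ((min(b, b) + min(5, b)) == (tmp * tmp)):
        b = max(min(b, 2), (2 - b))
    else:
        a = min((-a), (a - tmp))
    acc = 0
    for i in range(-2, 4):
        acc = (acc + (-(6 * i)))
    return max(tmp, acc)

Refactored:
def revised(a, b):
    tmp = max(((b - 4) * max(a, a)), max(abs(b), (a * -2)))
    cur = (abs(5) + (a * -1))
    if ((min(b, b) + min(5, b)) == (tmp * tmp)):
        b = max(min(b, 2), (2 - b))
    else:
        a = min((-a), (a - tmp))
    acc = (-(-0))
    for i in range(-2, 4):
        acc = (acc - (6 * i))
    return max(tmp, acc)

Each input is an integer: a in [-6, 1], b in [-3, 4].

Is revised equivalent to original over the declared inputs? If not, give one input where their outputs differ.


Evaluate both at a=-6, b=-3.
original: tmp := 36 | ((min(b, b) + min(5, b)) == (tmp * tmp)): false | a := -42 | acc := 0 | iter i=-2: | acc := 12 | iter i=-1: | acc := 18 | iter i=0: | acc := 18 | iter i=1: | acc := 12 | iter i=2: | acc := 0 | iter i=3: | acc := -18 | result 36
revised: tmp := 42 | cur := 11 | ((min(b, b) + min(5, b)) == (tmp * tmp)): false | a := -48 | acc := 0 | iter i=-2: | acc := 12 | iter i=-1: | acc := 18 | iter i=0: | acc := 18 | iter i=1: | acc := 12 | iter i=2: | acc := 0 | iter i=3: | acc := -18 | result 42
36 and 42 differ, so these are not the same function on this domain.
verdict: not equivalent; witness: a=-6, b=-3


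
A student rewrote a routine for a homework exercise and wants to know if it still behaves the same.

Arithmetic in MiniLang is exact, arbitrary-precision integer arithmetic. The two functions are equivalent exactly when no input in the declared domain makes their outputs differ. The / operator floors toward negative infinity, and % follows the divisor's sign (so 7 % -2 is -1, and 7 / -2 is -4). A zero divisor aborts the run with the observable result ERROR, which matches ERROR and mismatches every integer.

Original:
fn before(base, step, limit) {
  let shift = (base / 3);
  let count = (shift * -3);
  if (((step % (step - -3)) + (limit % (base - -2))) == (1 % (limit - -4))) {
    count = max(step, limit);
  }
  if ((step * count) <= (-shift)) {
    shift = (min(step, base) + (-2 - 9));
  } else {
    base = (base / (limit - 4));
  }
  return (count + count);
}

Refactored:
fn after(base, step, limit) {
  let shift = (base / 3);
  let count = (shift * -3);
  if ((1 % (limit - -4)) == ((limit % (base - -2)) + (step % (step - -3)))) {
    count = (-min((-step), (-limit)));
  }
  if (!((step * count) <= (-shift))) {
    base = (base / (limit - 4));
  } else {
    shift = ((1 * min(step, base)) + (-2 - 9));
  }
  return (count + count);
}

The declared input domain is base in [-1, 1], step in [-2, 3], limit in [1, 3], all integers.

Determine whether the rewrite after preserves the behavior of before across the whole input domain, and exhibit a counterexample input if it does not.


This is a faithful refactor — min/max/abs usage differs; and arithmetic usage differs; and boolean connective usage differs; and constant usage differs, but the computed results match everywhere.
Tracing base=-1, step=2, limit=2: before: shift := -1 | count := 3 | (((step % (step - -3)) + (limit % (base - -2))) == (1 % (limit - -4))): false | ((step * count) <= (-shift)): false | base := 0 | result 6 | after: shift := -1 | count := 3 | ((1 % (limit - -4)) == ((limit % (base - -2)) + (step % (step - -3)))): false | (!((step * count) <= (-shift))): true | base := 0 | result 6 — matching result 6.
Checked all 54 inputs in the declared domain: the outputs agree on every one.
verdict: equivalent


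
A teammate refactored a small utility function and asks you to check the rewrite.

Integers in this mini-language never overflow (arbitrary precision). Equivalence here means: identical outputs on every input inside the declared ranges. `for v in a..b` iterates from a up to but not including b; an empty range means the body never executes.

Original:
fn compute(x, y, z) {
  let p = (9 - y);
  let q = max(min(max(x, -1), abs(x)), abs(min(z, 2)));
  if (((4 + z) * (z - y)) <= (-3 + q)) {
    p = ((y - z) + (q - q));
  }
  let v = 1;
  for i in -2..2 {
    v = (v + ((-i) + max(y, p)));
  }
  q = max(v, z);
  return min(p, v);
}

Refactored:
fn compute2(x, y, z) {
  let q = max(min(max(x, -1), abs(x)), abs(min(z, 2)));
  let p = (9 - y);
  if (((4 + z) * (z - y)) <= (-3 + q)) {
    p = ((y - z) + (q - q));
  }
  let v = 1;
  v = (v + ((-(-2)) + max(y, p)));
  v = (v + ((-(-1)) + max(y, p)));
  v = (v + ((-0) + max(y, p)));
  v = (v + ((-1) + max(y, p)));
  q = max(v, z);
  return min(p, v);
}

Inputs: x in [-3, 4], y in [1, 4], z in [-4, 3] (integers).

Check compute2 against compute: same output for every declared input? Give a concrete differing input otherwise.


Reading the diff, among the changes: statement counts differ, arithmetic usage differs, constant usage differs, local variable names differ, loop structure differs, min/max/abs usage differs.
One worked example (x=-2, y=4, z=1) — compute: p := 5 | q := 1 | (((4 + z) * (z - y)) <= (-3 + q)): true | p := 3 | v := 1 | iter i=-2: | v := 7 | iter i=-1: | v := 12 | iter i=0: | v := 16 | iter i=1: | v := 19 | q := 19 | result 3; compute2: q := 1 | p := 5 | (((4 + z) * (z - y)) <= (-3 + q)): true | p := 3 | v := 1 | v := 7 | v := 12 | v := 16 | v := 19 | q := 19 | result 3; agreement on 3.
Across all 256 domain points the two functions coincide.
verdict: equivalent


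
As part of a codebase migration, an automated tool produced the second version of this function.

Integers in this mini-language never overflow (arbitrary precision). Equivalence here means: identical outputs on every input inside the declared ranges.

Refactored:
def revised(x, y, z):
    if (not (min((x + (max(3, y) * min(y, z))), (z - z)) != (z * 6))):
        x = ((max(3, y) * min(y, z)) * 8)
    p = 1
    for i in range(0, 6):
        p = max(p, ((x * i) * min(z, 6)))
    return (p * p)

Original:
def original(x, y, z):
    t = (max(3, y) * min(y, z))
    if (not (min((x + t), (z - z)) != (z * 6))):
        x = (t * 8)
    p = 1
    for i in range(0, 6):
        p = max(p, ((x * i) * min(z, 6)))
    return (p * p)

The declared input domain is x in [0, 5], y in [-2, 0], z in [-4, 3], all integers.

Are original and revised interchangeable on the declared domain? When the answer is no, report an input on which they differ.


This is a faithful refactor — statement counts differ; and arithmetic usage differs; and min/max/abs usage differs; and constant usage differs; and local variable names differ, but the computed results match everywhere.
Spot check at x=1, y=-2, z=-2 — original: t becomes -6; next (not (min((x + t), (z - z)) != (z * 6))) evaluates to false; next p becomes 1; next at i=0:; next p becomes 1; next at i=1:; next p becomes 1; next at i=2:; next p becomes 1; next at i=3:; next p becomes 1; next at i=4:; next p becomes 1; next at i=5:; next p becomes 1; next final value 1. revised: (not (min((x + (max(3, y) * min(y, z))), (z - z)) != (z * 6))) evaluates to false; next p becomes 1; next at i=0:; next p becomes 1; next at i=1:; next p becomes 1; next at i=2:; next p becomes 1; next at i=3:; next p becomes 1; next at i=4:; next p becomes 1; next at i=5:; next p becomes 1; next final value 1. Both give 1.
Checked all 144 inputs in the declared domain: the outputs agree on every one.
verdict: equivalent


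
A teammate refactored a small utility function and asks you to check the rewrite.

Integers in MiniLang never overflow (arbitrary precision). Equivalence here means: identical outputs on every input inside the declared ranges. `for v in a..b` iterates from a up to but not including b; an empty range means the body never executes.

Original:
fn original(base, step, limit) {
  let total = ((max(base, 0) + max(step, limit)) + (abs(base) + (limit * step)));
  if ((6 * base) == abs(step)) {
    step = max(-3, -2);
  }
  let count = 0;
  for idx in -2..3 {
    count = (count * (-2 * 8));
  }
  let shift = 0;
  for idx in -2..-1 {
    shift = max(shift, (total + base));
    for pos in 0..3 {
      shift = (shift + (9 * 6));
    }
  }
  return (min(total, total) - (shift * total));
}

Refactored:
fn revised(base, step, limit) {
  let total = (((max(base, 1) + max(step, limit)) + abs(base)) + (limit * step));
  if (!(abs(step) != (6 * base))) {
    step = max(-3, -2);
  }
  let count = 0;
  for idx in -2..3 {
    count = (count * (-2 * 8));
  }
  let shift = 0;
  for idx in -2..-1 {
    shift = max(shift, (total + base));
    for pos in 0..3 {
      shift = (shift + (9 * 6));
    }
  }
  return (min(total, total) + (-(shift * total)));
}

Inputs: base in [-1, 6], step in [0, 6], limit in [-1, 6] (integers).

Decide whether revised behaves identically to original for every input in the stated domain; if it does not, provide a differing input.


Run the pair on base=-1, step=0, limit=-1.
original: total=1, then ((6 * base) == abs(step)) is false, then count=0, then (idx=-2), then count=0, then (idx=-1), then count=0, then (idx=0), then count=0, then (idx=1), then count=0, then (idx=2), then count=0, then shift=0, then (idx=-2), then shift=0, then (pos=0), then shift=54, then (pos=1), then shift=108, then (pos=2), then shift=162, then returns -161
revised: total=2, then (!(abs(step) != (6 * base))) is false, then count=0, then (idx=-2), then count=0, then (idx=-1), then count=0, then (idx=0), then count=0, then (idx=1), then count=0, then (idx=2), then count=0, then shift=0, then (idx=-2), then shift=1, then (pos=0), then shift=55, then (pos=1), then shift=109, then (pos=2), then shift=163, then returns -324
-161 != -324, so the rewrite changes behavior.
verdict: not equivalent; witness: base=-1, step=0, limit=-1


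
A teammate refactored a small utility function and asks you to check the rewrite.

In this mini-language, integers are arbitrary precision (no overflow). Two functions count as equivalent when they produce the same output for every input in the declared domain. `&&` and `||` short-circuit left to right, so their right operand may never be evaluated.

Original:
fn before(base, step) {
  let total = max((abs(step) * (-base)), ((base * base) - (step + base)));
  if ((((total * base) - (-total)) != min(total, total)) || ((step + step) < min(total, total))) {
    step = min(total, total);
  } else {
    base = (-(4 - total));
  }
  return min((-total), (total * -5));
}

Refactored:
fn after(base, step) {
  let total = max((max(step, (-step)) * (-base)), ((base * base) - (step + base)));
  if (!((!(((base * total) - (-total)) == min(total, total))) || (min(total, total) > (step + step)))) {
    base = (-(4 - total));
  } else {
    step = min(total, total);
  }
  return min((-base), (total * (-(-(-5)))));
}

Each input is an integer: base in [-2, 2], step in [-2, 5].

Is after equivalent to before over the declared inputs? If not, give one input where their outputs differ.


Try base=1, step=1.
before: total := -1 | ((((total * base) - (-total)) != min(total, total)) || ((step + step) < min(total, total))): true | step := -1 | result 1
after: total := -1 | (!((!(((base * total) - (-total)) == min(total, total))) || (min(total, total) > (step + step)))): false | step := -1 | result -1
1 against -1: the behavior changed.
verdict: not equivalent; witness: base=1, step=1


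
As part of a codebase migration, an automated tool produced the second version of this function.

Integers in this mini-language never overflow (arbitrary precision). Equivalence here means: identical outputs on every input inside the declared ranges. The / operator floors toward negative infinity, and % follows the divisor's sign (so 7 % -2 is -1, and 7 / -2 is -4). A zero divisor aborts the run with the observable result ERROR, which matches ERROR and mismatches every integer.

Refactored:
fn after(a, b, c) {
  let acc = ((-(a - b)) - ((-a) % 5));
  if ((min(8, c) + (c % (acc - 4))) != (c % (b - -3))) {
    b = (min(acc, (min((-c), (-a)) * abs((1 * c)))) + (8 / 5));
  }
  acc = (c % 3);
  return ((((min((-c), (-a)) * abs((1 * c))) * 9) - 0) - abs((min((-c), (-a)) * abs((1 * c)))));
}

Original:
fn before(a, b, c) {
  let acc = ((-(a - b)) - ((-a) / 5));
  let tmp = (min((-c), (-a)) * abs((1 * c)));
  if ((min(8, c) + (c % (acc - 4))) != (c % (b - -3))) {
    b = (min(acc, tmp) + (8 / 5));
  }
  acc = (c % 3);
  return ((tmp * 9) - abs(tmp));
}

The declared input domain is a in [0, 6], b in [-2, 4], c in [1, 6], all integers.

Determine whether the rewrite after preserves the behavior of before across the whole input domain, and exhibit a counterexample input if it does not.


Consider the input a=1, b=4, c=1.
before: acc = 4; tmp = -1; division by zero -> ERROR
after: acc = -1; ((min(8, c) + (c % (acc - 4))) != (c % (b - -3))) -> true; b = 0; acc = 1; return -10
ERROR vs -10 — the two versions disagree here.
verdict: not equivalent; witness: a=1, b=4, c=1


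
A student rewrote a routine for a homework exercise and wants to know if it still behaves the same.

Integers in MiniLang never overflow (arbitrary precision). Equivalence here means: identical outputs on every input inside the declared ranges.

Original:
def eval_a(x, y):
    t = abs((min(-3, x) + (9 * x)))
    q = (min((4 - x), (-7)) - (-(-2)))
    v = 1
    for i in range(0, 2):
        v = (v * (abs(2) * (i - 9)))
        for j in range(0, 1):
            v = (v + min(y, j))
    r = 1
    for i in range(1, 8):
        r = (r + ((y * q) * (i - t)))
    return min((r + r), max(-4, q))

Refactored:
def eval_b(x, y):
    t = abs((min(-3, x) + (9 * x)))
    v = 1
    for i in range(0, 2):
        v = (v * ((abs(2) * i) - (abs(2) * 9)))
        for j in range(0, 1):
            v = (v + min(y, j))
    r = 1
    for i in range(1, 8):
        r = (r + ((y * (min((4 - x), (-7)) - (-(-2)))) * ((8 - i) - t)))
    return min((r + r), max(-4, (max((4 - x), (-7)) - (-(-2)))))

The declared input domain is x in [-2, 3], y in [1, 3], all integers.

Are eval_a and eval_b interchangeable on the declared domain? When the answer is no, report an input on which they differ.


Try x=-2, y=1.
eval_a: t := 21 | q := -9 | v := 1 | iter i=0: | v := -18 | iter j=0: | v := -18 | iter i=1: | v := 288 | iter j=0: | v := 288 | r := 1 | iter i=1: | r := 181 | iter i=2: | r := 352 | iter i=3: | r := 514 | iter i=4: | r := 667 | iter i=5: | r := 811 | iter i=6: | r := 946 | iter i=7: | r := 1072 | result -4
eval_b: t := 21 | v := 1 | iter i=0: | v := -18 | iter j=0: | v := -18 | iter i=1: | v := 288 | iter j=0: | v := 288 | r := 1 | iter i=1: | r := 127 | iter i=2: | r := 262 | iter i=3: | r := 406 | iter i=4: | r := 559 | iter i=5: | r := 721 | iter i=6: | r := 892 | iter i=7: | r := 1072 | result 4
-4 against 4: the behavior changed.
verdict: not equivalent; witness: x=-2, y=1


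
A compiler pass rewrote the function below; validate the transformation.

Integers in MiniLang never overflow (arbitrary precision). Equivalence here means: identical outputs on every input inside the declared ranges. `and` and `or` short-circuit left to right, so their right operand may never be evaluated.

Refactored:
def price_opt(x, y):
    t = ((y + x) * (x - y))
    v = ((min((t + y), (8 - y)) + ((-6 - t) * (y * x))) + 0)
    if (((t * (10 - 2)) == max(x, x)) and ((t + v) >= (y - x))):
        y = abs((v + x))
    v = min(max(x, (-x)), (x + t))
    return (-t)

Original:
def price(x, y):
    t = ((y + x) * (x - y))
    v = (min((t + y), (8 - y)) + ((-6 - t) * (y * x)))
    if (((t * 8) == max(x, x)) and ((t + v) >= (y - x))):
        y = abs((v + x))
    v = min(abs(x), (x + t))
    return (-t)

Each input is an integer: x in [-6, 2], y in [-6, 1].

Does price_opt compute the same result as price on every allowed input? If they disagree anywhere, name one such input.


This is a faithful refactor — min/max/abs usage differs, and arithmetic usage differs, and constant usage differs, but the computed results match everywhere.
Tracing x=-4, y=-1: price: t = 15; v = -75; (((t * 8) == max(x, x)) and ((t + v) >= (y - x))) -> false; v = 4; return -15 | price_opt: t = 15; v = -75; (((t * (10 - 2)) == max(x, x)) and ((t + v) >= (y - x))) -> false; v = 4; return -15 — matching result -15.
Every one of the 72 inputs gives matching results.
verdict: equivalent


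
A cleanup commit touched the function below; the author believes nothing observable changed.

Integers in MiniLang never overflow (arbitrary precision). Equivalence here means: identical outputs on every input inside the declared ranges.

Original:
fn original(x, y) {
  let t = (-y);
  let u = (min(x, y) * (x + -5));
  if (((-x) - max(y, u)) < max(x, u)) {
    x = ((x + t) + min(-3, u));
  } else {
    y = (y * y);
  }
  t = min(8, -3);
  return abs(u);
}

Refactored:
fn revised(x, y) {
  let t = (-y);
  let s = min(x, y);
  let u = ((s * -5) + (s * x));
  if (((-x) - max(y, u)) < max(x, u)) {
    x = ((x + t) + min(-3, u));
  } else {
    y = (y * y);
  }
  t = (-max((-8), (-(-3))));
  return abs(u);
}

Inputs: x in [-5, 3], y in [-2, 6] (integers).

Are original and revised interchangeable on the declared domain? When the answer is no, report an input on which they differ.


Reading the diff, among the changes: local variable names differ, min/max/abs usage differs, statement counts differ, arithmetic usage differs.
Spot check at x=-3, y=1 — original: t=-1, then u=24, then (((-x) - max(y, u)) < max(x, u)) is true, then x=-7, then t=-3, then returns 24. revised: t=-1, then s=-3, then u=24, then (((-x) - max(y, u)) < max(x, u)) is true, then x=-7, then t=-3, then returns 24. Both give 24.
Checked all 81 inputs in the declared domain: the outputs agree on every one.
verdict: equivalent


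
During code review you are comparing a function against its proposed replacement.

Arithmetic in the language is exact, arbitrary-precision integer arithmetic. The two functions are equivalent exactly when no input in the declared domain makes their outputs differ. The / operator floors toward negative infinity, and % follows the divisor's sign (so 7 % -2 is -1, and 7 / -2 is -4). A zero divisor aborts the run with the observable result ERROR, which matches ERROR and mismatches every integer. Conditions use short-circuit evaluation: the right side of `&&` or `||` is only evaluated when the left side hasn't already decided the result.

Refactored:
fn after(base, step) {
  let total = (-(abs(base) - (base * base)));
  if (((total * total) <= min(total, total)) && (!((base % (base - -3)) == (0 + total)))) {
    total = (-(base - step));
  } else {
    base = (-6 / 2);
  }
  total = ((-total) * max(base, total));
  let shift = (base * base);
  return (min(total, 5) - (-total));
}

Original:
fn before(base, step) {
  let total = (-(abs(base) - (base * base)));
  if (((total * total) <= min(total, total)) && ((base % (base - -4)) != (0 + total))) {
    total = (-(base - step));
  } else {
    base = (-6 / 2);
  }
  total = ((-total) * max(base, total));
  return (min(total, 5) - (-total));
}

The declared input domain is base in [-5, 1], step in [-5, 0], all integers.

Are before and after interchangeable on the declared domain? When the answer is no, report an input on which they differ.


Although `-4` became `-3`, no input in the stated domain can expose it.
One worked example (base=-3, step=0) — before: total = 6; (((total * total) <= min(total, total)) && ((base % (base - -4)) != (0 + total))) -> false; base = -3; total = -36; return -72; after: total = 6; (((total * total) <= min(total, total)) && (!((base % (base - -3)) == (0 + total)))) -> false; base = -3; total = -36; shift = 9; return -72; agreement on -72.
Checked all 42 inputs in the declared domain: the outputs agree on every one.
verdict: equivalent
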